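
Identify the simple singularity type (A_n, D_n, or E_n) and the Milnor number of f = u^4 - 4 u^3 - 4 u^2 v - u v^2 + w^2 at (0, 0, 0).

Type D_{5}, Milnor number mu = 5.

The Hessian of f at 0 is [[0, 0, 0], [0, 0, 0], [0, 0, 2]] with rank 1, so corank 2. A Groebner basis of the Jacobian ideal J(f) in C{u,v,w} is {u*v^2 - 2*u*v - v^2, 4*u*v + v^3 + 2*v^2, u^2 + u*v/2, w}; counting standard monomials gives mu = 5. Corank 2; j^3 = -u*(2*u + v)^2 has shape L^2 M (L != M), so D-series; mu = 5 gives D_5.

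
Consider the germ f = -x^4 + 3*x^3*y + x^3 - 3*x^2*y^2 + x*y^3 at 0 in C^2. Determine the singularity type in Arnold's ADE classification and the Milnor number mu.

Type E_{7}, Milnor number mu = 7.

The Hessian of f at 0 is [[0, 0], [0, 0]] with rank 0, so corank 2. A Groebner basis of the Jacobian ideal J(f) in C{x,y} is {3*x^2 + y^4 + y^3, x^3, x^2*y - x^2 - y^3/3, -2*x^2 + x*y^2 - 2*y^3/3}; counting standard monomials gives mu = 7. Corank 2; j^3 = x^3 is a perfect cube, so E-series; the 4-jet and mu = 7 give E_7.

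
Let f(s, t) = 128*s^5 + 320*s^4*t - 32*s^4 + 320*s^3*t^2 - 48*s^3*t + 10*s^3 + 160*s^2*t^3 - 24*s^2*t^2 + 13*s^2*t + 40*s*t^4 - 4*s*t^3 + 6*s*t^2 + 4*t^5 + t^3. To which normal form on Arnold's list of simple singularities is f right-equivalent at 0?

D4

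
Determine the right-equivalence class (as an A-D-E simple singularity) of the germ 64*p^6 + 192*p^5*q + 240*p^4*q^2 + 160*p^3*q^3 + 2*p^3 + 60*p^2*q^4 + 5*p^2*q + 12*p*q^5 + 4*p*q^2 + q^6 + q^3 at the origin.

The Hessian of f at 0 is [[0, 0], [0, 0]] with rank 0, so corank 2. A Groebner basis of the Jacobian ideal J(f) in C{p,q} is {-p*q/12 + q^5 - q^2/12, p*q^2 + q^3, p^2 + 3*p*q/2 + q^2/2}; counting standard monomials gives mu = 7. Corank 2; j^3 = (p + q)^2*(2*p + q) has shape L^2 M (L != M), so D-series; mu = 7 gives D_7.

D_{7}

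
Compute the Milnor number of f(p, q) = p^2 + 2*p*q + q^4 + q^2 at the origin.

The Hessian of f at 0 is [[2, 2], [2, 2]] with rank 1, so corank 1. A Groebner basis of the Jacobian ideal J(f) in C{p,q} is {q^3, p + q}; counting standard monomials gives mu = 3. Corank 1: A-series; mu = 3 gives A_3.

3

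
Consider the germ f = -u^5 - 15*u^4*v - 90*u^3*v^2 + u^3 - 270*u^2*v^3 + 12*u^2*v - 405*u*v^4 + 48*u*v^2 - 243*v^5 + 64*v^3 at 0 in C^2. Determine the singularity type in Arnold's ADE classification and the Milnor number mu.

Type E_8, Milnor number mu = 8.

The Hessian of f at 0 is [[0, 0], [0, 0]] with rank 0, so corank 2. A Groebner basis of the Jacobian ideal J(f) in C{u,v} is {v^5, u*v^3 + 15*v^4/4, u^2 + 8*u*v + 16*v^2}; counting standard monomials gives mu = 8. Corank 2; j^3 = (u + 4*v)^3 is a perfect cube, so E-series; the 5-jet and mu = 8 give E_8.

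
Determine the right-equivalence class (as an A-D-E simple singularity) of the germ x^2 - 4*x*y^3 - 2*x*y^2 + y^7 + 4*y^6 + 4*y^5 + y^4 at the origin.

A6

The Hessian of f at 0 has rank 1. Corank 1: A-series; mu = 6 gives A_6.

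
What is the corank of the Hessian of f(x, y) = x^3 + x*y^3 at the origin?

2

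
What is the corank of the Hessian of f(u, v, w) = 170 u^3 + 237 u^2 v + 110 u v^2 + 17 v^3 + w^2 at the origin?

The Hessian at 0 is [[0, 0, 0], [0, 0, 0], [0, 0, 2]] of rank 1; hence corank 2.

2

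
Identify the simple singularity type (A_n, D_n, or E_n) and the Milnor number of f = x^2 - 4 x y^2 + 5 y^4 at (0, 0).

The Hessian of f at 0 has rank 1. Corank 1: A-series; mu = 3 gives A_3.

Type A_3, Milnor number mu = 3.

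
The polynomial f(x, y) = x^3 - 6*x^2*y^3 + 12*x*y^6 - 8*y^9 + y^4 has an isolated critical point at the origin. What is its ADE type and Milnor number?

Type E_{6}, Milnor number mu = 6.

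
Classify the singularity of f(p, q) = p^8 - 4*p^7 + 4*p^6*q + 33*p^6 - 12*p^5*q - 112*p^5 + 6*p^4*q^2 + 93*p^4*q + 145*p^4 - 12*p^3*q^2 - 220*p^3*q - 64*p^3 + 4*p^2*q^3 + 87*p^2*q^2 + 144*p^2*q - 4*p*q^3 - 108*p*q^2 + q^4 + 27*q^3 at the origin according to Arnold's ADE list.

E_{6}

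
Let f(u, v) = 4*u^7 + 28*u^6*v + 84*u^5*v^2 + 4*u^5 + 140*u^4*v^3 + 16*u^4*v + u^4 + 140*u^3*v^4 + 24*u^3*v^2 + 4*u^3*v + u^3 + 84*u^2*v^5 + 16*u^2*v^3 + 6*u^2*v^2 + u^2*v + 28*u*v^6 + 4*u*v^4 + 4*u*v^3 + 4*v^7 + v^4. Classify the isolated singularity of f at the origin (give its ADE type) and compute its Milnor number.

Type D_5, Milnor number mu = 5.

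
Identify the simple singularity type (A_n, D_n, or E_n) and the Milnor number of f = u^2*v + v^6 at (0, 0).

Type D_{7}, Milnor number mu = 7.

The Hessian of f at 0 is [[0, 0], [0, 0]] with rank 0, so corank 2. A Groebner basis of the Jacobian ideal J(f) in C{u,v} is {u^2/6 + v^5, u^3, u*v}; counting standard monomials gives mu = 7. Corank 2; j^3 = u^2*v has shape L^2 M (L != M), so D-series; mu = 7 gives D_7.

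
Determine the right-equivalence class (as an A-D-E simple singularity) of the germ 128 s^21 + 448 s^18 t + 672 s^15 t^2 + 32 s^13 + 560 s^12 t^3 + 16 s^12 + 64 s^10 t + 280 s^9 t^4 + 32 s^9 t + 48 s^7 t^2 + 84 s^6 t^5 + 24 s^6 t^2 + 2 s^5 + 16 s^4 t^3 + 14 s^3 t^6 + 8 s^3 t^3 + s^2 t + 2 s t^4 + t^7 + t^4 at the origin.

D5

The Hessian of f at 0 has rank 0. Corank 2; j^3 = s^2*t has shape L^2 M (L != M), so D-series; mu = 5 gives D_5.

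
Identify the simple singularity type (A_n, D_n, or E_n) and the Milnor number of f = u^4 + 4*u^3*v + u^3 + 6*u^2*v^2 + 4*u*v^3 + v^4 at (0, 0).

Type E_{6}, Milnor number mu = 6.

The Hessian of f at 0 has rank 0. Corank 2; j^3 = u^3 is a perfect cube, so E-series; the 4-jet and mu = 6 give E_6.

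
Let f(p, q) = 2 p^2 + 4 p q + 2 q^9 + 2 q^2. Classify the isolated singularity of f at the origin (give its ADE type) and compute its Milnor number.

Type A_{8}, Milnor number mu = 8.

The Hessian of f at 0 has rank 1. Corank 1: A-series; mu = 8 gives A_8.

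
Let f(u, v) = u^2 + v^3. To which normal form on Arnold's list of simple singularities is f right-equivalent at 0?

A_{2}

The Hessian of f at 0 has rank 1. Corank 1: A-series; mu = 2 gives A_2.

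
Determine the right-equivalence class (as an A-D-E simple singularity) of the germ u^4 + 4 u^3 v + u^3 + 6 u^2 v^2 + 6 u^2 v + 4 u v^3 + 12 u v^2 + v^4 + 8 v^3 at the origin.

The Hessian of f at 0 is [[0, 0], [0, 0]] with rank 0, so corank 2. A Groebner basis of the Jacobian ideal J(f) in C{u,v} is {v^4, u*v^2 + 5*v^3/3, u^2 + 4*u*v + 4*v^2}; counting standard monomials gives mu = 6. Corank 2; j^3 = (u + 2*v)^3 is a perfect cube, so E-series; the 4-jet and mu = 6 give E_6.

E6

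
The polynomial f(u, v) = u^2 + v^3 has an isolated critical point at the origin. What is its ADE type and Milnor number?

Type A_{2}, Milnor number mu = 2.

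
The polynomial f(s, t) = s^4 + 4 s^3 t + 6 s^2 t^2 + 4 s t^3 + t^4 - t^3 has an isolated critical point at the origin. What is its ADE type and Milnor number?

Type E6, Milnor number mu = 6.

The Hessian of f at 0 has rank 0. Corank 2; j^3 = -t^3 is a perfect cube, so E-series; the 4-jet and mu = 6 give E_6.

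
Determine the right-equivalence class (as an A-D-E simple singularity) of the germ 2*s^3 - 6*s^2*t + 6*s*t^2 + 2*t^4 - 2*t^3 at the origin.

The Hessian of f at 0 has rank 0. Corank 2; j^3 = 2*(s - t)^3 is a perfect cube, so E-series; the 4-jet and mu = 6 give E_6.

E6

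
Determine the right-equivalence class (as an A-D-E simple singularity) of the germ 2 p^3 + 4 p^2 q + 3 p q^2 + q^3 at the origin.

D_4

The Hessian of f at 0 has rank 0. Corank 2; j^3 = (p + q)*(2*p^2 + 2*p*q + q^2) splits into three distinct lines over C (the quadratic factor has nonzero discriminant), so D_4.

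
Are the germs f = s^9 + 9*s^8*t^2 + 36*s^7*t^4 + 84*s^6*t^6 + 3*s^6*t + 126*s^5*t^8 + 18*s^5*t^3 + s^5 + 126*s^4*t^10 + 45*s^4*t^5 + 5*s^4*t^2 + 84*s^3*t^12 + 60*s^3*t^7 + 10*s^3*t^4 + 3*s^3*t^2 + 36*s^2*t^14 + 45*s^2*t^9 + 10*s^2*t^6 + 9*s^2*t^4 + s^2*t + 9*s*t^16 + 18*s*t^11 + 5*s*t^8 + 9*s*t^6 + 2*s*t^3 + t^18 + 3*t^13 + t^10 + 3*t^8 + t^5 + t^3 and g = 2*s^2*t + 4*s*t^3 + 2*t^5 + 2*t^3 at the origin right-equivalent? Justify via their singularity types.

The Hessian of f at 0 has rank 0. Corank 2; j^3 = t*(s^2 + t^2) splits into three distinct lines over C (the quadratic factor has nonzero discriminant), so D_4. The Hessian of g at 0 has rank 0. Corank 2; j^3 = 2*t*(s^2 + t^2) splits into three distinct lines over C (the quadratic factor has nonzero discriminant), so D_4. Both have type D_4, hence right-equivalent.

Yes.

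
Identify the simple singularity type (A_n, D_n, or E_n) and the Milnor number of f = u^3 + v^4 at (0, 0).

Type E6, Milnor number mu = 6.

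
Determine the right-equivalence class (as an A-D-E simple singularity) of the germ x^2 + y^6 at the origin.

A_5

The Hessian of f at 0 has rank 1. Corank 1: A-series; mu = 5 gives A_5.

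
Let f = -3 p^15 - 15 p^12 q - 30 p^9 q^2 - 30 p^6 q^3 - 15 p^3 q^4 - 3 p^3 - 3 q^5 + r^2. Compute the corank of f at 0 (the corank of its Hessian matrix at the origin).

The Hessian at 0 is [[0, 0, 0], [0, 0, 0], [0, 0, 2]] of rank 1; hence corank 2.

2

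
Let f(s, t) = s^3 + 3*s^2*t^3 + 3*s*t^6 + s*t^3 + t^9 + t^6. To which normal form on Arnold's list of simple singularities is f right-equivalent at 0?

E7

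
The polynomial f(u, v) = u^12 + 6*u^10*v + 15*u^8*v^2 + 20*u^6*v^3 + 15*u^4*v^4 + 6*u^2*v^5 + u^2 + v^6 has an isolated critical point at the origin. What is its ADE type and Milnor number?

The Hessian of f at 0 is [[2, 0], [0, 0]] with rank 1, so corank 1. A Groebner basis of the Jacobian ideal J(f) in C{u,v} is {v^5, u}; counting standard monomials gives mu = 5. Corank 1: A-series; mu = 5 gives A_5.

Type A5, Milnor number mu = 5.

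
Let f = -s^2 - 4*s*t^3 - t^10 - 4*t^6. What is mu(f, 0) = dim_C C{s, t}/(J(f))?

9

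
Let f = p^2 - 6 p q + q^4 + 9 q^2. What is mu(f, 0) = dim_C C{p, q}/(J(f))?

The Hessian of f at 0 is [[2, -6], [-6, 18]] with rank 1, so corank 1. A Groebner basis of the Jacobian ideal J(f) in C{p,q} is {q^3, p - 3*q}; counting standard monomials gives mu = 3. Corank 1: A-series; mu = 3 gives A_3.

3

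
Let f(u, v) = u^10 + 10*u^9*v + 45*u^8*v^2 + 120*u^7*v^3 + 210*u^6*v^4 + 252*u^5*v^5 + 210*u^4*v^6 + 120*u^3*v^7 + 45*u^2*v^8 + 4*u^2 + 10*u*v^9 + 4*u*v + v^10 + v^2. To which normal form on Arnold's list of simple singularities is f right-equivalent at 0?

The Hessian of f at 0 is [[8, 4], [4, 2]] with rank 1, so corank 1. A Groebner basis of the Jacobian ideal J(f) in C{u,v} is {v^9, u + v/2}; counting standard monomials gives mu = 9. Corank 1: A-series; mu = 9 gives A_9.

A_9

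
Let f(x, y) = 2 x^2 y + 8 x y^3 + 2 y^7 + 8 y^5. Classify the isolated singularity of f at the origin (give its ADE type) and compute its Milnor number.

The Hessian of f at 0 has rank 0. Corank 2; j^3 = 2*x^2*y has shape L^2 M (L != M), so D-series; mu = 8 gives D_8.

Type D8, Milnor number mu = 8.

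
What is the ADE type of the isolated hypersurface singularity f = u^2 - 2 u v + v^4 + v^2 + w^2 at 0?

The Hessian of f at 0 is [[2, -2, 0], [-2, 2, 0], [0, 0, 2]] with rank 2, so corank 1. A Groebner basis of the Jacobian ideal J(f) in C{u,v,w} is {v^3, u - v, w}; counting standard monomials gives mu = 3. Corank 1: A-series; mu = 3 gives A_3.

A3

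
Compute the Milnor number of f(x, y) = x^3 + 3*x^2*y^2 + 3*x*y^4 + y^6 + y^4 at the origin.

6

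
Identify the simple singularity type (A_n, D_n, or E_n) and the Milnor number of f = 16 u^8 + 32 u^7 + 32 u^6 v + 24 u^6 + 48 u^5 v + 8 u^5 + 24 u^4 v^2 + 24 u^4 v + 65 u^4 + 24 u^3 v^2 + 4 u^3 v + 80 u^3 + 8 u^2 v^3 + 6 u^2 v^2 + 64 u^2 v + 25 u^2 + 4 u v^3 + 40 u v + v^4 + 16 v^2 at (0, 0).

Type A3, Milnor number mu = 3.

The Hessian of f at 0 has rank 1. Corank 1: A-series; mu = 3 gives A_3.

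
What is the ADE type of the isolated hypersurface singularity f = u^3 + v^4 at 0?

E_6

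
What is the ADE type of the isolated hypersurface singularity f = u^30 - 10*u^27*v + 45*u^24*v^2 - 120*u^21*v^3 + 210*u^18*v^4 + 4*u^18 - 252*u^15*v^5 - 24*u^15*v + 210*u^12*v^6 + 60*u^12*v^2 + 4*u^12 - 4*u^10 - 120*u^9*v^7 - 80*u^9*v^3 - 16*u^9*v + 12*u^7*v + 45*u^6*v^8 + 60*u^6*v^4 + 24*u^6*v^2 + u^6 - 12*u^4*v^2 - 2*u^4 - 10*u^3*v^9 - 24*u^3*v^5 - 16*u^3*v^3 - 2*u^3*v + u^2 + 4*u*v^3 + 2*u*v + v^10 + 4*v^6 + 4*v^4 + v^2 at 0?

The Hessian of f at 0 has rank 1. Corank 1: A-series; mu = 9 gives A_9.

A_9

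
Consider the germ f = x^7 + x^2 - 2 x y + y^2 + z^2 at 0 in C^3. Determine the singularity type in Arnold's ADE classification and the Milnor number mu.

The Hessian of f at 0 has rank 2. Corank 1: A-series; mu = 6 gives A_6.

Type A_{6}, Milnor number mu = 6.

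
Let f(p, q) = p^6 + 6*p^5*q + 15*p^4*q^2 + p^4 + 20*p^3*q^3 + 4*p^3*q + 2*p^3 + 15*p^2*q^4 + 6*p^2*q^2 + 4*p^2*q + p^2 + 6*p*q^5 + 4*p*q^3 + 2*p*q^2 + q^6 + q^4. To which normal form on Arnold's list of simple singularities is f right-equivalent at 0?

A5

The Hessian of f at 0 has rank 1. Corank 1: A-series; mu = 5 gives A_5.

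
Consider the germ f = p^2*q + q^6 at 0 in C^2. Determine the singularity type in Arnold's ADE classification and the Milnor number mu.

The Hessian of f at 0 has rank 0. Corank 2; j^3 = p^2*q has shape L^2 M (L != M), so D-series; mu = 7 gives D_7.

Type D_7, Milnor number mu = 7.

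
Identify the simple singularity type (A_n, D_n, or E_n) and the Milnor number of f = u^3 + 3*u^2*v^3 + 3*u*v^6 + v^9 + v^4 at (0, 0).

The Hessian of f at 0 is [[0, 0], [0, 0]] with rank 0, so corank 2. A Groebner basis of the Jacobian ideal J(f) in C{u,v} is {v^3, u^2}; counting standard monomials gives mu = 6. Corank 2; j^3 = u^3 is a perfect cube, so E-series; the 4-jet and mu = 6 give E_6.

Type E_6, Milnor number mu = 6.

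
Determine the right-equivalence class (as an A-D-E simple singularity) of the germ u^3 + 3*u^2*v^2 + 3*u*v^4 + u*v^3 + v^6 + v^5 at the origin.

The Hessian of f at 0 has rank 0. Corank 2; j^3 = u^3 is a perfect cube, so E-series; the 4-jet and mu = 7 give E_7.

E_7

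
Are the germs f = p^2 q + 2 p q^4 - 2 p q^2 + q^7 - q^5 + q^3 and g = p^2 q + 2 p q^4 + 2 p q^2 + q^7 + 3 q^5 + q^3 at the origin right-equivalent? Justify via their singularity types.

The Hessian of f at 0 has rank 0. Corank 2; j^3 = q*(p - q)^2 has shape L^2 M (L != M), so D-series; mu = 6 gives D_6. The Hessian of g at 0 has rank 0. Corank 2; j^3 = q*(p + q)^2 has shape L^2 M (L != M), so D-series; mu = 6 gives D_6. Both have type D_6, hence right-equivalent.

Yes.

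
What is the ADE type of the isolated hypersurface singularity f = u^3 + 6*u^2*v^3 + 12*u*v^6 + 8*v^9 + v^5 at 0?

E8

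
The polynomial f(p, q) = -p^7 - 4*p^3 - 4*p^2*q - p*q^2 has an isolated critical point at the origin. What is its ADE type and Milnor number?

The Hessian of f at 0 has rank 0. Corank 2; j^3 = -p*(2*p + q)^2 has shape L^2 M (L != M), so D-series; mu = 8 gives D_8.

Type D_{8}, Milnor number mu = 8.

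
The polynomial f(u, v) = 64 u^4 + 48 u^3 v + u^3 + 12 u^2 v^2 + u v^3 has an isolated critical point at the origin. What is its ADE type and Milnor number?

The Hessian of f at 0 has rank 0. Corank 2; j^3 = u^3 is a perfect cube, so E-series; the 4-jet and mu = 7 give E_7.

Type E_{7}, Milnor number mu = 7.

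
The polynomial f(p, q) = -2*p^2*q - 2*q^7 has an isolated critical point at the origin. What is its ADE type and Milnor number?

Type D_{8}, Milnor number mu = 8.

The Hessian of f at 0 has rank 0. Corank 2; j^3 = -2*p^2*q has shape L^2 M (L != M), so D-series; mu = 8 gives D_8.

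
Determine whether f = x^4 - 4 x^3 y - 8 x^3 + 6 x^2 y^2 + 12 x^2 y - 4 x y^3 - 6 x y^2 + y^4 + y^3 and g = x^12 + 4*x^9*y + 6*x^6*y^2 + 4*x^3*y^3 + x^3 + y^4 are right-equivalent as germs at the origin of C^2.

Yes.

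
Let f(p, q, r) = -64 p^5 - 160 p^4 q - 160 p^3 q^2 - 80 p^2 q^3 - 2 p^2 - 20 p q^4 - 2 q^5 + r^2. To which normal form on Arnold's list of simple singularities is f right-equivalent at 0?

The Hessian of f at 0 has rank 2. Corank 1: A-series; mu = 4 gives A_4.

A4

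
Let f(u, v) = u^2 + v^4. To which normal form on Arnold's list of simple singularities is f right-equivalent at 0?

The Hessian of f at 0 has rank 1. Corank 1: A-series; mu = 3 gives A_3.

A3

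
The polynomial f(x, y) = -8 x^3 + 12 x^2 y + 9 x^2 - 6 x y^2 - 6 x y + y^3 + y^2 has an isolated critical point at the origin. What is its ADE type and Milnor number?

Type A_2, Milnor number mu = 2.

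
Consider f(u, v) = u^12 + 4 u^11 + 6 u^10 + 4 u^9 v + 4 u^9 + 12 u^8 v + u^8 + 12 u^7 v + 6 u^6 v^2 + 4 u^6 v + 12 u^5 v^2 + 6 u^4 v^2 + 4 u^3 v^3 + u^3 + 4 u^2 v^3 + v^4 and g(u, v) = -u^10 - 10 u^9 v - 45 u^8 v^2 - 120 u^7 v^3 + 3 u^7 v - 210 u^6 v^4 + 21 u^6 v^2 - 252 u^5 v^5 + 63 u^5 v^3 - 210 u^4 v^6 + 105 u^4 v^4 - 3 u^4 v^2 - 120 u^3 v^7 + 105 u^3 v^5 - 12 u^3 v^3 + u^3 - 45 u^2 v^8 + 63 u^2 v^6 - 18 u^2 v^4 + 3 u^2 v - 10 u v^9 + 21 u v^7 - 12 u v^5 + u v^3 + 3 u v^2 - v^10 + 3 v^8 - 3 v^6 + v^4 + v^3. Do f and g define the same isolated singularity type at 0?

No.

The Hessian of f at 0 is [[0, 0], [0, 0]] with rank 0, so corank 2. A Groebner basis of the Jacobian ideal J(f) in C{u,v} is {v^3, u^2}; counting standard monomials gives mu = 6. Corank 2; j^3 = u^3 is a perfect cube, so E-series; the 4-jet and mu = 6 give E_6. The Hessian of g at 0 is [[0, 0], [0, 0]] with rank 0, so corank 2. A Groebner basis of the Jacobian ideal J(g) in C{u,v} is {u^3 + 3*u^2*v + 6*u^2 + 12*u*v + 6*v^2, -3*u^2 + u*v^2 - 6*u*v - 3*v^2, 3*u^2 + 6*u*v + v^3 + 3*v^2}; counting standard monomials gives mu = 7. Corank 2; j^3 = (u + v)^3 is a perfect cube, so E-series; the 4-jet and mu = 7 give E_7. f is E_6 but g is E_7, hence not right-equivalent.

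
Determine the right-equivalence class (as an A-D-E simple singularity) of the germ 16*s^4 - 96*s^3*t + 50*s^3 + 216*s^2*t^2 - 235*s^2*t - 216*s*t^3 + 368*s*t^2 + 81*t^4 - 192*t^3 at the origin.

The Hessian of f at 0 has rank 0. Corank 2; j^3 = (2*s - 3*t)*(5*s - 8*t)^2 has shape L^2 M (L != M), so D-series; mu = 5 gives D_5.

D_5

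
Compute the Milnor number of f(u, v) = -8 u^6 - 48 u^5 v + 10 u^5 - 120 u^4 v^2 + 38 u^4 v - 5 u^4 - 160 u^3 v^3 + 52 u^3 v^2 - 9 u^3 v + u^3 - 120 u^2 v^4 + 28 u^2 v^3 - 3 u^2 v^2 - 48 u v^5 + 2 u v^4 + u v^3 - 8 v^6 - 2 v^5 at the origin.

The Hessian of f at 0 has rank 0. Corank 2; j^3 = u^3 is a perfect cube, so E-series; the 4-jet and mu = 7 give E_7.

7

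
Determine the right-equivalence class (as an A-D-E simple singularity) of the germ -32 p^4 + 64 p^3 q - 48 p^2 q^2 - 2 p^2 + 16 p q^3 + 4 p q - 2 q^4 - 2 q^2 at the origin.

The Hessian of f at 0 is [[-4, 4], [4, -4]] with rank 1, so corank 1. A Groebner basis of the Jacobian ideal J(f) in C{p,q} is {q^3, p - q}; counting standard monomials gives mu = 3. Corank 1: A-series; mu = 3 gives A_3.

A_3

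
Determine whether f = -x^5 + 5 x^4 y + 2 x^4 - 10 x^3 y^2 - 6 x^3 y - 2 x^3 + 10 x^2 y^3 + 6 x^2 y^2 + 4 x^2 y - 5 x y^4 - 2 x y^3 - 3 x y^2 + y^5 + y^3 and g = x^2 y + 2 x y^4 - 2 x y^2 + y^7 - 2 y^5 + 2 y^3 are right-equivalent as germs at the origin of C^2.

The Hessian of f at 0 is [[0, 0], [0, 0]] with rank 0, so corank 2. A Groebner basis of the Jacobian ideal J(f) in C{x,y} is {y^3, x^2 - 3*y^2/2, x*y - 3*y^2/2}; counting standard monomials gives mu = 4. Corank 2; j^3 = -(x - y)*(2*x^2 - 2*x*y + y^2) splits into three distinct lines over C (the quadratic factor has nonzero discriminant), so D_4. The Hessian of g at 0 is [[0, 0], [0, 0]] with rank 0, so corank 2. A Groebner basis of the Jacobian ideal J(g) in C{x,y} is {y^3, x^2 + 2*y^2, x*y - y^2}; counting standard monomials gives mu = 4. Corank 2; j^3 = y*(x^2 - 2*x*y + 2*y^2) splits into three distinct lines over C (the quadratic factor has nonzero discriminant), so D_4. Both have type D_4, hence right-equivalent.

Yes.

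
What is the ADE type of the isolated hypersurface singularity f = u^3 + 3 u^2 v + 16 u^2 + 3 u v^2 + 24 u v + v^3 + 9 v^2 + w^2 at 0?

The Hessian of f at 0 is [[32, 24, 0], [24, 18, 0], [0, 0, 2]] with rank 2, so corank 1. A Groebner basis of the Jacobian ideal J(f) in C{u,v,w} is {v^2, u + 3*v/4, w}; counting standard monomials gives mu = 2. Corank 1: A-series; mu = 2 gives A_2.

A_2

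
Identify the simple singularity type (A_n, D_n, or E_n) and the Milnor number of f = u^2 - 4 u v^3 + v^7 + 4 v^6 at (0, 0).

Type A_6, Milnor number mu = 6.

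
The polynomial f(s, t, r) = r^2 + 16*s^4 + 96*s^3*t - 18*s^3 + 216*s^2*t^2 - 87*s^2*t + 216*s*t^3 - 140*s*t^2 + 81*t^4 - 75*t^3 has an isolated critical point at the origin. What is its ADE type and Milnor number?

Type D_{5}, Milnor number mu = 5.

The Hessian of f at 0 has rank 1. Corank 2; j^3 = -(2*s + 3*t)*(3*s + 5*t)^2 has shape L^2 M (L != M), so D-series; mu = 5 gives D_5.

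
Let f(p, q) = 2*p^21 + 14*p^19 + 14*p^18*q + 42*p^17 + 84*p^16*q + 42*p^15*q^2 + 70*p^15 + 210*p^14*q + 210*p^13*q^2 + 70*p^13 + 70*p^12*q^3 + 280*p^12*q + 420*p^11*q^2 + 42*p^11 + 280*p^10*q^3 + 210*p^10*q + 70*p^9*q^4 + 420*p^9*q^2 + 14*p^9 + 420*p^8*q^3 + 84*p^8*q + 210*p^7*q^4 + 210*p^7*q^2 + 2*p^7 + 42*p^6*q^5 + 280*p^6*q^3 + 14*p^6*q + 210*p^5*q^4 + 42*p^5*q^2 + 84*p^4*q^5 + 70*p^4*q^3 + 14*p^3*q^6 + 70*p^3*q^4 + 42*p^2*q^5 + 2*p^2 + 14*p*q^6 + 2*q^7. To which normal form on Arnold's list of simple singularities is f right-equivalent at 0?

A_{6}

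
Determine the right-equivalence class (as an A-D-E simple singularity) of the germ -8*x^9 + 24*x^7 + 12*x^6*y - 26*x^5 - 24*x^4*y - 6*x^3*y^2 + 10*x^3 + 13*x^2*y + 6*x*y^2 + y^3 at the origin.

The Hessian of f at 0 is [[0, 0], [0, 0]] with rank 0, so corank 2. A Groebner basis of the Jacobian ideal J(f) in C{x,y} is {y^3, x^2 - 3*y^2/11, x*y + 6*y^2/11}; counting standard monomials gives mu = 4. Corank 2; j^3 = (2*x + y)*(5*x^2 + 4*x*y + y^2) splits into three distinct lines over C (the quadratic factor has nonzero discriminant), so D_4.

D_4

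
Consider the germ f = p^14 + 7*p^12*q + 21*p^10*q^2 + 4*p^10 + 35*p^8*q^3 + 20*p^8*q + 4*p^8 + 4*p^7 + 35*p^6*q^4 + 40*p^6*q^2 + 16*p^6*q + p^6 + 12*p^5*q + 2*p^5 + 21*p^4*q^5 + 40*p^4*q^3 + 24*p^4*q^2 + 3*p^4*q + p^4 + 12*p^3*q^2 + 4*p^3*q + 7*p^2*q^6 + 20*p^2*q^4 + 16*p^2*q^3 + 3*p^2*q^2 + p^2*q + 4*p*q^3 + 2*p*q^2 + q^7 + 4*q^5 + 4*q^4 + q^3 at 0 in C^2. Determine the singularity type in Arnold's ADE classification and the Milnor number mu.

Type D_8, Milnor number mu = 8.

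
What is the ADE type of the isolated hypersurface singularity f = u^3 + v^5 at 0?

E8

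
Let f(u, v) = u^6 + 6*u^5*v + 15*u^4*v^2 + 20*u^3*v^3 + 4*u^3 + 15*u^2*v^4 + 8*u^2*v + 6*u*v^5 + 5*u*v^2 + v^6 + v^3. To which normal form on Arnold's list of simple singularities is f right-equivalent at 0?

The Hessian of f at 0 has rank 0. Corank 2; j^3 = (u + v)*(2*u + v)^2 has shape L^2 M (L != M), so D-series; mu = 7 gives D_7.

D7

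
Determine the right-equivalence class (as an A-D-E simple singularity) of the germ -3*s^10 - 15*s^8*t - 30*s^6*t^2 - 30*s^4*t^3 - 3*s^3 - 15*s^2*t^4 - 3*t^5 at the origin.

E8

The Hessian of f at 0 is [[0, 0], [0, 0]] with rank 0, so corank 2. A Groebner basis of the Jacobian ideal J(f) in C{s,t} is {t^4, s^2}; counting standard monomials gives mu = 8. Corank 2; j^3 = -3*s^3 is a perfect cube, so E-series; the 5-jet and mu = 8 give E_8.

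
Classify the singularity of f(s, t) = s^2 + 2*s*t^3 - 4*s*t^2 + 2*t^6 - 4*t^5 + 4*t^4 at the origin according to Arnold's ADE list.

A_5

The Hessian of f at 0 is [[2, 0], [0, 0]] with rank 1, so corank 1. A Groebner basis of the Jacobian ideal J(f) in C{s,t} is {s*t^2 + 2*s*t + 4*s - 8*t^2, s + t^3 - 2*t^2, s^2 + 4*s*t + 8*s - 16*t^2}; counting standard monomials gives mu = 5. Corank 1: A-series; mu = 5 gives A_5.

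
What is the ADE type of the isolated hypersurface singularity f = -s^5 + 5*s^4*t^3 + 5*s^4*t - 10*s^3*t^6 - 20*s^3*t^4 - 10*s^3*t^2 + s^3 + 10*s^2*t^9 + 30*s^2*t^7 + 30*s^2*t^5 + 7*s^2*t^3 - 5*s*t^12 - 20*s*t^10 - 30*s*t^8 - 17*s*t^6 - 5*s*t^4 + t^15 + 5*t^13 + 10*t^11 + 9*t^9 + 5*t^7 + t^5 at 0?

E_{8}

The Hessian of f at 0 is [[0, 0], [0, 0]] with rank 0, so corank 2. A Groebner basis of the Jacobian ideal J(f) in C{s,t} is {-s^2/2 + s*t^3, -2*s^2 + t^4, s^3, s^2*t}; counting standard monomials gives mu = 8. Corank 2; j^3 = s^3 is a perfect cube, so E-series; the 5-jet and mu = 8 give E_8.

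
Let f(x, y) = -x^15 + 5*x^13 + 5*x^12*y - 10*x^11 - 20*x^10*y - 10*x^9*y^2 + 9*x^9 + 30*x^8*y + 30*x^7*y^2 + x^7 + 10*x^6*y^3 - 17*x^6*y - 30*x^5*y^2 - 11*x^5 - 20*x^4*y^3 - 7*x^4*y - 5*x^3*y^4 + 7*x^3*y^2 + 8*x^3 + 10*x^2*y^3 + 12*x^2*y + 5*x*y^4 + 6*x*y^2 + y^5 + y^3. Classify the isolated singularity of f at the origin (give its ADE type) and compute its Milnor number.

Type E_{8}, Milnor number mu = 8.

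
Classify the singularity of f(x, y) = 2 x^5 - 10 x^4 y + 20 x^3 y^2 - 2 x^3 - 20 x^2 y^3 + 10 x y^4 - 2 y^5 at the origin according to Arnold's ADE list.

The Hessian of f at 0 is [[0, 0], [0, 0]] with rank 0, so corank 2. A Groebner basis of the Jacobian ideal J(f) in C{x,y} is {y^5, x*y^3 - y^4/4, x^2}; counting standard monomials gives mu = 8. Corank 2; j^3 = -2*x^3 is a perfect cube, so E-series; the 5-jet and mu = 8 give E_8.

E_{8}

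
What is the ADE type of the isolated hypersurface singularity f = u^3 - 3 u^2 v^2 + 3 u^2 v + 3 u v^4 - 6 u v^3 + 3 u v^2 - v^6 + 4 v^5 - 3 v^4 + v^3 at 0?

The Hessian of f at 0 has rank 0. Corank 2; j^3 = (u + v)^3 is a perfect cube, so E-series; the 5-jet and mu = 8 give E_8.

E_{8}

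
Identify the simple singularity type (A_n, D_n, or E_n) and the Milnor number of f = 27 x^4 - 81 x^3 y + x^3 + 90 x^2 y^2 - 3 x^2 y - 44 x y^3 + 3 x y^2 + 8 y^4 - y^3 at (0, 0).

The Hessian of f at 0 has rank 0. Corank 2; j^3 = (x - y)^3 is a perfect cube, so E-series; the 4-jet and mu = 7 give E_7.

Type E7, Milnor number mu = 7.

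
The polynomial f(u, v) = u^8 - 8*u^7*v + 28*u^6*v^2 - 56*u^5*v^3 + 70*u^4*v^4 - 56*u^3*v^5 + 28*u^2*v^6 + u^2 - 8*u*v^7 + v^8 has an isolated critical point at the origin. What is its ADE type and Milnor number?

The Hessian of f at 0 has rank 1. Corank 1: A-series; mu = 7 gives A_7.

Type A_{7}, Milnor number mu = 7.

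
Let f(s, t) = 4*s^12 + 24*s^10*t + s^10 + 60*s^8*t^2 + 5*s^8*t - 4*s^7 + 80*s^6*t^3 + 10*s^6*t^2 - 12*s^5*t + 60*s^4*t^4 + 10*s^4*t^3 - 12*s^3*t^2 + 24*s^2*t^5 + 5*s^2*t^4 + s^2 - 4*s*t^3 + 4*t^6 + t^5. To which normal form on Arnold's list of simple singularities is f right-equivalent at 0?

A_4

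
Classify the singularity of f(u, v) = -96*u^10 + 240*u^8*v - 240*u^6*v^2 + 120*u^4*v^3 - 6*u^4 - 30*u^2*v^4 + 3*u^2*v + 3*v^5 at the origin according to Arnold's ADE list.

D_6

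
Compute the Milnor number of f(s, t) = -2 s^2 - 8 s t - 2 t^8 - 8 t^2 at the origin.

7

The Hessian of f at 0 is [[-4, -8], [-8, -16]] with rank 1, so corank 1. A Groebner basis of the Jacobian ideal J(f) in C{s,t} is {t^7, s + 2*t}; counting standard monomials gives mu = 7. Corank 1: A-series; mu = 7 gives A_7.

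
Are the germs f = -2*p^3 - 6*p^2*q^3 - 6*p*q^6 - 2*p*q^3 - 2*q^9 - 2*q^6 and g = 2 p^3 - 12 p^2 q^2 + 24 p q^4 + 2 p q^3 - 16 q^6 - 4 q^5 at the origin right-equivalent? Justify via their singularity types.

Yes.

The Hessian of f at 0 has rank 0. Corank 2; j^3 = -2*p^3 is a perfect cube, so E-series; the 4-jet and mu = 7 give E_7. The Hessian of g at 0 has rank 0. Corank 2; j^3 = 2*p^3 is a perfect cube, so E-series; the 4-jet and mu = 7 give E_7. Both have type E_7, hence right-equivalent.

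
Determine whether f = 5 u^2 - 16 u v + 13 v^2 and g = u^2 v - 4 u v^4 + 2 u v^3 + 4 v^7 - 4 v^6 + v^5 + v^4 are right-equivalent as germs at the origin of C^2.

The Hessian of f at 0 has rank 2. Corank 0: nondegenerate Morse point, so A_1. The Hessian of g at 0 has rank 0. Corank 2; j^3 = u^2*v has shape L^2 M (L != M), so D-series; mu = 5 gives D_5. f is A_1 but g is D_5, hence not right-equivalent.

No.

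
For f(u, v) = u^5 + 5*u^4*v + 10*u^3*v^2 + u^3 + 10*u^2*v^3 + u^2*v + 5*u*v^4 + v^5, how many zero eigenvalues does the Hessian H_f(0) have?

The Hessian at 0 is [[0, 0], [0, 0]] of rank 0; hence corank 2.

2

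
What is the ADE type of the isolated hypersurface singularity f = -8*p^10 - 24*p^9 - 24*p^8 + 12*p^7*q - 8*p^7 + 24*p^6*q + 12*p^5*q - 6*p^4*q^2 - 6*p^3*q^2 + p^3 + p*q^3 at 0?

E_7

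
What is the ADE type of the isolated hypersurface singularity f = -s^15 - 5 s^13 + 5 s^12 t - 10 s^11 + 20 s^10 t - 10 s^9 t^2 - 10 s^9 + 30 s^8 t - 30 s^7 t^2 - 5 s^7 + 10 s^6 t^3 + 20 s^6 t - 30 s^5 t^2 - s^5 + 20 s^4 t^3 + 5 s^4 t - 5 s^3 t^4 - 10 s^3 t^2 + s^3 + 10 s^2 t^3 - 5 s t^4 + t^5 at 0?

E8

The Hessian of f at 0 is [[0, 0], [0, 0]] with rank 0, so corank 2. A Groebner basis of the Jacobian ideal J(f) in C{s,t} is {t^5, s*t^3 - t^4/4, s^2}; counting standard monomials gives mu = 8. Corank 2; j^3 = s^3 is a perfect cube, so E-series; the 5-jet and mu = 8 give E_8.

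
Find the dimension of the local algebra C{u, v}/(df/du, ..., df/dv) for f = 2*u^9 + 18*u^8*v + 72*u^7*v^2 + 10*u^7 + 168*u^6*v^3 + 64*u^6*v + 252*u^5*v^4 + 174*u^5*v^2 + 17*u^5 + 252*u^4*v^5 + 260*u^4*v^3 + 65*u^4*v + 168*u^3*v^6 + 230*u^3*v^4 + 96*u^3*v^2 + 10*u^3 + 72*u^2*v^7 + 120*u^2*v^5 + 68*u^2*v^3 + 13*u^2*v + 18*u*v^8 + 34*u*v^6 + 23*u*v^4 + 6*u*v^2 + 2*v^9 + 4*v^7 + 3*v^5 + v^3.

4

The Hessian of f at 0 has rank 0. Corank 2; j^3 = (2*u + v)*(5*u^2 + 4*u*v + v^2) splits into three distinct lines over C (the quadratic factor has nonzero discriminant), so D_4.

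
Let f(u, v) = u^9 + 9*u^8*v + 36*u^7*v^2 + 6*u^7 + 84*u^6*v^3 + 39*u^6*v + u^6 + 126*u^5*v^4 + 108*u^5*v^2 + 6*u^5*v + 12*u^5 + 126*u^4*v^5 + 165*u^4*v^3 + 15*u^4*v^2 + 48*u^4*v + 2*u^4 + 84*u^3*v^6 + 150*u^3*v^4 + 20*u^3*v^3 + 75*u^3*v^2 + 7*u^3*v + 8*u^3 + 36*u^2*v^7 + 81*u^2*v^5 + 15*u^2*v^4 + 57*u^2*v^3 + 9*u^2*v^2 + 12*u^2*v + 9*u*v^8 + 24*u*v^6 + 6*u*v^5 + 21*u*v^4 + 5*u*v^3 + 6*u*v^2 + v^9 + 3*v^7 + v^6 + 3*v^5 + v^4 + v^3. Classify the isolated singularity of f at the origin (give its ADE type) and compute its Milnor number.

Type E_{7}, Milnor number mu = 7.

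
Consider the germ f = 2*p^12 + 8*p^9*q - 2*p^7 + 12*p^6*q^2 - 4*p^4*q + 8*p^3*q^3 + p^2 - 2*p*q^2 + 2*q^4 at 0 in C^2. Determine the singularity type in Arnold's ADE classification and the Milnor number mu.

Type A_{3}, Milnor number mu = 3.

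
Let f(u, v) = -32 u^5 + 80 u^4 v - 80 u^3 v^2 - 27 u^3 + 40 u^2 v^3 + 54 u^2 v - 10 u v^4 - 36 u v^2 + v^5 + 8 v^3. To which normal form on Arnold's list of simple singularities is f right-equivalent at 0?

E8

The Hessian of f at 0 is [[0, 0], [0, 0]] with rank 0, so corank 2. A Groebner basis of the Jacobian ideal J(f) in C{u,v} is {v^5, u*v^3 - 5*v^4/8, u^2 - 4*u*v/3 + 4*v^2/9}; counting standard monomials gives mu = 8. Corank 2; j^3 = -(3*u - 2*v)^3 is a perfect cube, so E-series; the 5-jet and mu = 8 give E_8.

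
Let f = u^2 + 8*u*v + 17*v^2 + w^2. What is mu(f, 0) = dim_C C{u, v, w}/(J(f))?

1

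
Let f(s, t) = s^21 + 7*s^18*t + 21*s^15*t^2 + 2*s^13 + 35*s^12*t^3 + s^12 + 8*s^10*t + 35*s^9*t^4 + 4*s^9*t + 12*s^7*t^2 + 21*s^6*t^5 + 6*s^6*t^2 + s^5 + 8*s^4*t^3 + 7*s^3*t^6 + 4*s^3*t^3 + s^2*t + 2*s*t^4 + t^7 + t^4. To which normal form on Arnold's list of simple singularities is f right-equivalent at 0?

D_5

The Hessian of f at 0 has rank 0. Corank 2; j^3 = s^2*t has shape L^2 M (L != M), so D-series; mu = 5 gives D_5.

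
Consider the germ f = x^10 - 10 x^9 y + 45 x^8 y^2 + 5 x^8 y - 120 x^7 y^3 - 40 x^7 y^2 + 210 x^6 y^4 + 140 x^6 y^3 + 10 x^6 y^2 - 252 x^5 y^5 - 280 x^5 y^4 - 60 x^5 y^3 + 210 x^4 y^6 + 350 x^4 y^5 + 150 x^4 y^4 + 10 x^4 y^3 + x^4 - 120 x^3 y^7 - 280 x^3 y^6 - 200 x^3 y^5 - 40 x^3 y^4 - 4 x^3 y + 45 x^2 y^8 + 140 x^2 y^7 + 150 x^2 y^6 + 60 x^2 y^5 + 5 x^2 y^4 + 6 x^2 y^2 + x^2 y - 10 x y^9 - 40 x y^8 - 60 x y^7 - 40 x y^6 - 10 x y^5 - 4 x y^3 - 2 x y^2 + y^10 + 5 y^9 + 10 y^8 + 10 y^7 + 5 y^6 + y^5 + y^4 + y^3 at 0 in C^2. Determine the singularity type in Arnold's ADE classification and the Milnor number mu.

The Hessian of f at 0 is [[0, 0], [0, 0]] with rank 0, so corank 2. A Groebner basis of the Jacobian ideal J(f) in C{x,y} is {x^2/5 + y^4 - y^2/5, x^3 - y^3, x*y - y^2}; counting standard monomials gives mu = 6. Corank 2; j^3 = y*(x - y)^2 has shape L^2 M (L != M), so D-series; mu = 6 gives D_6.

Type D_6, Milnor number mu = 6.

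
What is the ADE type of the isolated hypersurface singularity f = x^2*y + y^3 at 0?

The Hessian of f at 0 has rank 0. Corank 2; j^3 = y*(x^2 + y^2) splits into three distinct lines over C (the quadratic factor has nonzero discriminant), so D_4.

D4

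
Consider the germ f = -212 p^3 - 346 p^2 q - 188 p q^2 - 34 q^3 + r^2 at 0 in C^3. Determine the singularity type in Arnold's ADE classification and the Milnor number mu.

Type D4, Milnor number mu = 4.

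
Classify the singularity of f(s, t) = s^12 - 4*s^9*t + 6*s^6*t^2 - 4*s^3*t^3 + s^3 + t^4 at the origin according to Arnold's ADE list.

The Hessian of f at 0 has rank 0. Corank 2; j^3 = s^3 is a perfect cube, so E-series; the 4-jet and mu = 6 give E_6.

E_6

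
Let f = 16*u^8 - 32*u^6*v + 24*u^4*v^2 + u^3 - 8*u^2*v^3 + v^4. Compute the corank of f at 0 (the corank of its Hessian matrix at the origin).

2

The Hessian at 0 is [[0, 0], [0, 0]] of rank 0; hence corank 2.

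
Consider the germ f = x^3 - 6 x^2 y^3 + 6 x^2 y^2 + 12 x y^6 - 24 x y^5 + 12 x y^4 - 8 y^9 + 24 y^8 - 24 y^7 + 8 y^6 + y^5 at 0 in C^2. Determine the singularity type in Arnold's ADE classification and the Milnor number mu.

The Hessian of f at 0 has rank 0. Corank 2; j^3 = x^3 is a perfect cube, so E-series; the 5-jet and mu = 8 give E_8.

Type E8, Milnor number mu = 8.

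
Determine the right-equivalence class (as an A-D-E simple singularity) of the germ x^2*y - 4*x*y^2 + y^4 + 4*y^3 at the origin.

The Hessian of f at 0 is [[0, 0], [0, 0]] with rank 0, so corank 2. A Groebner basis of the Jacobian ideal J(f) in C{x,y} is {x^3 + 2*x^2 - 8*y^2, x^2/4 + y^3 - y^2, x*y - 2*y^2}; counting standard monomials gives mu = 5. Corank 2; j^3 = y*(x - 2*y)^2 has shape L^2 M (L != M), so D-series; mu = 5 gives D_5.

D_{5}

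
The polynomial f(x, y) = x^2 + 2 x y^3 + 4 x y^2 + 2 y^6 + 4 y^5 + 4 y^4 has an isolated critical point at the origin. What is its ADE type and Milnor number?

Type A5, Milnor number mu = 5.

The Hessian of f at 0 has rank 1. Corank 1: A-series; mu = 5 gives A_5.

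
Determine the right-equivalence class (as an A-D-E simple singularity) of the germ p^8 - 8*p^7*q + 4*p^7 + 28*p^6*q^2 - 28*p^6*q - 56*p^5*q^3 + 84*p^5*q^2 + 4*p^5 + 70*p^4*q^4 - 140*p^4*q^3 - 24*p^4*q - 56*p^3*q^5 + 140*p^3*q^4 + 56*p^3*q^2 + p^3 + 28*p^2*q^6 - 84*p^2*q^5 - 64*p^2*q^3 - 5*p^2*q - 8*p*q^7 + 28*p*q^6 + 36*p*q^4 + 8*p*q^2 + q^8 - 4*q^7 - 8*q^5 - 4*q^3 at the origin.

The Hessian of f at 0 has rank 0. Corank 2; j^3 = (p - 2*q)^2*(p - q) has shape L^2 M (L != M), so D-series; mu = 9 gives D_9.

D9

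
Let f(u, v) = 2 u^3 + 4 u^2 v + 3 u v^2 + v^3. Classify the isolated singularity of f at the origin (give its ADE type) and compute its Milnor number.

The Hessian of f at 0 has rank 0. Corank 2; j^3 = (u + v)*(2*u^2 + 2*u*v + v^2) splits into three distinct lines over C (the quadratic factor has nonzero discriminant), so D_4.

Type D_4, Milnor number mu = 4.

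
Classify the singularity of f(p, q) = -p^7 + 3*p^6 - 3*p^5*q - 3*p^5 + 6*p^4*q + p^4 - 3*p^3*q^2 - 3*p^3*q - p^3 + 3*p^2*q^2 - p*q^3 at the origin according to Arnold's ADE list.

E_{7}

The Hessian of f at 0 has rank 0. Corank 2; j^3 = -p^3 is a perfect cube, so E-series; the 4-jet and mu = 7 give E_7.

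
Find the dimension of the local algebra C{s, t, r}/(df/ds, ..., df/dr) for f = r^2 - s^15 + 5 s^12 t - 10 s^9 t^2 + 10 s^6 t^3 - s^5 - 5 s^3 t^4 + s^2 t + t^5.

6

The Hessian of f at 0 has rank 1. Corank 2; j^3 = s^2*t has shape L^2 M (L != M), so D-series; mu = 6 gives D_6.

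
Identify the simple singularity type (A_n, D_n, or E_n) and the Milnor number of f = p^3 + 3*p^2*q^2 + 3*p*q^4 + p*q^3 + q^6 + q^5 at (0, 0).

The Hessian of f at 0 is [[0, 0], [0, 0]] with rank 0, so corank 2. A Groebner basis of the Jacobian ideal J(f) in C{p,q} is {-p^2 + q^4 - q^3/3, p^3, p^2*q + p^2/3 + q^3/9, p^2 + p*q^2 + q^3/3}; counting standard monomials gives mu = 7. Corank 2; j^3 = p^3 is a perfect cube, so E-series; the 4-jet and mu = 7 give E_7.

Type E_7, Milnor number mu = 7.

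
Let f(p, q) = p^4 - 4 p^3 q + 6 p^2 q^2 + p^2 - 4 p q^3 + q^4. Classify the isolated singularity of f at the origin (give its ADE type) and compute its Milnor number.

The Hessian of f at 0 has rank 1. Corank 1: A-series; mu = 3 gives A_3.

Type A_{3}, Milnor number mu = 3.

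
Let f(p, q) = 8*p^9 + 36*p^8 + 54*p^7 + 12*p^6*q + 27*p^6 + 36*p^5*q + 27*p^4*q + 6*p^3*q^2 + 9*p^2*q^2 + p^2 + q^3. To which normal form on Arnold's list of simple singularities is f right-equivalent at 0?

A_2

The Hessian of f at 0 is [[2, 0], [0, 0]] with rank 1, so corank 1. A Groebner basis of the Jacobian ideal J(f) in C{p,q} is {q^2, p}; counting standard monomials gives mu = 2. Corank 1: A-series; mu = 2 gives A_2.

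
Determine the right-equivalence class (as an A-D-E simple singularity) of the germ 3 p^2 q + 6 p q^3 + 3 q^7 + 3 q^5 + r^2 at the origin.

D8

The Hessian of f at 0 is [[0, 0, 0], [0, 0, 0], [0, 0, 2]] with rank 1, so corank 2. A Groebner basis of the Jacobian ideal J(f) in C{p,q,r} is {p^2*q^2 + p^2/7 + p*q^2/7, p^3 - p^2/7 - p*q^2/7, p*q + q^3, r}; counting standard monomials gives mu = 8. Corank 2; j^3 = 3*p^2*q has shape L^2 M (L != M), so D-series; mu = 8 gives D_8.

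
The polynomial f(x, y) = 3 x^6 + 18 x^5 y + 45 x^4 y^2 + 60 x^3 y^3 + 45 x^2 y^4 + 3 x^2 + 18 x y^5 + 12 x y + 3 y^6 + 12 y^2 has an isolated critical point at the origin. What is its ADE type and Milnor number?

The Hessian of f at 0 is [[6, 12], [12, 24]] with rank 1, so corank 1. A Groebner basis of the Jacobian ideal J(f) in C{x,y} is {y^5, x + 2*y}; counting standard monomials gives mu = 5. Corank 1: A-series; mu = 5 gives A_5.

Type A_{5}, Milnor number mu = 5.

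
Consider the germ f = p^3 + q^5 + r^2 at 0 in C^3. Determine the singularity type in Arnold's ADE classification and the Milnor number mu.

The Hessian of f at 0 is [[0, 0, 0], [0, 0, 0], [0, 0, 2]] with rank 1, so corank 2. A Groebner basis of the Jacobian ideal J(f) in C{p,q,r} is {q^4, p^2, r}; counting standard monomials gives mu = 8. Corank 2; j^3 = p^3 is a perfect cube, so E-series; the 5-jet and mu = 8 give E_8.

Type E_{8}, Milnor number mu = 8.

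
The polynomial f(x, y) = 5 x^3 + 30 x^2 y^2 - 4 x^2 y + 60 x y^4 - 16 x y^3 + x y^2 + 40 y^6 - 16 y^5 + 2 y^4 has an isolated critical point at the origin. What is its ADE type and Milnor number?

The Hessian of f at 0 has rank 0. Corank 2; j^3 = x*(5*x^2 - 4*x*y + y^2) splits into three distinct lines over C (the quadratic factor has nonzero discriminant), so D_4.

Type D_{4}, Milnor number mu = 4.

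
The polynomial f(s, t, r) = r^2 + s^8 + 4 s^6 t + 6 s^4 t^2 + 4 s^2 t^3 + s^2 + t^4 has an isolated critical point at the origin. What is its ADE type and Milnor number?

Type A3, Milnor number mu = 3.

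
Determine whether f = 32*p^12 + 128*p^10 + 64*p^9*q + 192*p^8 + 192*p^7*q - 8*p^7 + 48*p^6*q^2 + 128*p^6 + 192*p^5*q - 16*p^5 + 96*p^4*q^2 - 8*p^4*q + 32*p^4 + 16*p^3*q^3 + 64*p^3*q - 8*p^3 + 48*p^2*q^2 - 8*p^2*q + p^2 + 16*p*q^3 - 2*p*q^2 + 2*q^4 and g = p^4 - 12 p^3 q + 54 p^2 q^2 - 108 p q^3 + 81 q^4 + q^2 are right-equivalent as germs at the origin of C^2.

The Hessian of f at 0 has rank 1. Corank 1: A-series; mu = 3 gives A_3. The Hessian of g at 0 has rank 1. Corank 1: A-series; mu = 3 gives A_3. Both have type A_3, hence right-equivalent.

Yes.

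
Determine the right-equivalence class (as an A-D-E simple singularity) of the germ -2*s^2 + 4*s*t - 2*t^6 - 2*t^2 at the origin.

A_{5}

The Hessian of f at 0 has rank 1. Corank 1: A-series; mu = 5 gives A_5.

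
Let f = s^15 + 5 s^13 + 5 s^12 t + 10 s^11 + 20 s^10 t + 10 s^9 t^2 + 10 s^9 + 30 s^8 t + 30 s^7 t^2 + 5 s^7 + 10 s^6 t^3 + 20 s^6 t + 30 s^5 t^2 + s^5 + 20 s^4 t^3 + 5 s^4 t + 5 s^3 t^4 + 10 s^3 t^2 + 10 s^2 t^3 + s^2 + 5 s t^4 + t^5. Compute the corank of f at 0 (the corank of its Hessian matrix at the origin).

1

Hessian at 0 has rank 1.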